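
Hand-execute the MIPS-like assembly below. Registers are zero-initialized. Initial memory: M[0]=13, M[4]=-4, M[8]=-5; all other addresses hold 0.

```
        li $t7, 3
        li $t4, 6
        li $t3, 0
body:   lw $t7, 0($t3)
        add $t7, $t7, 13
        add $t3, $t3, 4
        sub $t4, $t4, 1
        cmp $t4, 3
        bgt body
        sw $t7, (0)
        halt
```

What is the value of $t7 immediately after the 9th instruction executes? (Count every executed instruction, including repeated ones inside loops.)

26

li $t7, 3 → $t7=3
li $t4, 6 → $t4=6
li $t3, 0 → $t3=0
lw $t7, 0($t3) → $t7=M[0]=13
add $t7, $t7, 13 → $t7=13+13=26
add $t3, $t3, 4 → $t3=0+4=4
sub $t4, $t4, 1 → $t4=6-1=5
cmp $t4, 3  (cmp 5,3)
bgt body: taken
After step 9: $t7 = 26.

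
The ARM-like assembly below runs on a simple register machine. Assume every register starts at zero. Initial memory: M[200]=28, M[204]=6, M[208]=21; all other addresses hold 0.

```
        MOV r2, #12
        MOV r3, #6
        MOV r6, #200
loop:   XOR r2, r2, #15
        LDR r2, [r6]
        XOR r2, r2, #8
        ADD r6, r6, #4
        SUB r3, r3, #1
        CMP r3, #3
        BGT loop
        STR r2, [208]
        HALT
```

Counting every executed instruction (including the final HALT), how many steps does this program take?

r2=12
r3=6
r6=200
r2=12^15=3
r2=M[200]=28
r2=28^8=20
r6=200+4=204
r3=6-1=5
CMP r3, #3  (cmp 5,3)
BGT loop: taken
r2=20^15=27
r2=M[204]=6
r2=6^8=14
r6=204+4=208
r3=5-1=4
CMP r3, #3  (cmp 4,3)
BGT loop: taken
r2=14^15=1
r2=M[208]=21
r2=21^8=29
r6=208+4=212
r3=4-1=3
CMP r3, #3  (cmp 3,3)
BGT loop: not taken
STR r2, [208] → M[208]=29
halt.
Total executed instructions: 26.

26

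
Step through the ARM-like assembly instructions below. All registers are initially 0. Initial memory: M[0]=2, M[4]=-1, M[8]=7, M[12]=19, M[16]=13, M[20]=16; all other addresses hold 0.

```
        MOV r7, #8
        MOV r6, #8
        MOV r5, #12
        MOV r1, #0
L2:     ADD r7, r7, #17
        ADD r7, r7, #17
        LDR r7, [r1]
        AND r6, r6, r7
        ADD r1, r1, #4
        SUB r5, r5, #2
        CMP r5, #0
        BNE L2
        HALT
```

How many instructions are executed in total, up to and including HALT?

MOV r7, #8 → r7=8
MOV r6, #8 → r6=8
MOV r5, #12 → r5=12
MOV r1, #0 → r1=0
ADD r7, r7, #17 → r7=8+17=25
ADD r7, r7, #17 → r7=25+17=42
LDR r7, [r1] → r7=M[0]=2
AND r6, r6, r7 → r6=8&2=0
ADD r1, r1, #4 → r1=0+4=4
SUB r5, r5, #2 → r5=12-2=10
CMP r5, #0  (cmp 10,0)
BNE L2: taken
ADD r7, r7, #17 → r7=2+17=19
ADD r7, r7, #17 → r7=19+17=36
LDR r7, [r1] → r7=M[4]=-1
AND r6, r6, r7 → r6=0&(-1)=0
ADD r1, r1, #4 → r1=4+4=8
SUB r5, r5, #2 → r5=10-2=8
CMP r5, #0  (cmp 8,0)
BNE L2: taken
ADD r7, r7, #17 → r7=(-1)+17=16
ADD r7, r7, #17 → r7=16+17=33
LDR r7, [r1] → r7=M[8]=7
AND r6, r6, r7 → r6=0&7=0
ADD r1, r1, #4 → r1=8+4=12
SUB r5, r5, #2 → r5=8-2=6
CMP r5, #0  (cmp 6,0)
BNE L2: taken
ADD r7, r7, #17 → r7=7+17=24
ADD r7, r7, #17 → r7=24+17=41
LDR r7, [r1] → r7=M[12]=19
AND r6, r6, r7 → r6=0&19=0
ADD r1, r1, #4 → r1=12+4=16
SUB r5, r5, #2 → r5=6-2=4
CMP r5, #0  (cmp 4,0)
BNE L2: taken
ADD r7, r7, #17 → r7=19+17=36
ADD r7, r7, #17 → r7=36+17=53
LDR r7, [r1] → r7=M[16]=13
AND r6, r6, r7 → r6=0&13=0
ADD r1, r1, #4 → r1=16+4=20
SUB r5, r5, #2 → r5=4-2=2
CMP r5, #0  (cmp 2,0)
BNE L2: taken
ADD r7, r7, #17 → r7=13+17=30
ADD r7, r7, #17 → r7=30+17=47
LDR r7, [r1] → r7=M[20]=16
AND r6, r6, r7 → r6=0&16=0
ADD r1, r1, #4 → r1=20+4=24
SUB r5, r5, #2 → r5=2-2=0
CMP r5, #0  (cmp 0,0)
BNE L2: not taken
halt.
Total executed instructions: 53.

53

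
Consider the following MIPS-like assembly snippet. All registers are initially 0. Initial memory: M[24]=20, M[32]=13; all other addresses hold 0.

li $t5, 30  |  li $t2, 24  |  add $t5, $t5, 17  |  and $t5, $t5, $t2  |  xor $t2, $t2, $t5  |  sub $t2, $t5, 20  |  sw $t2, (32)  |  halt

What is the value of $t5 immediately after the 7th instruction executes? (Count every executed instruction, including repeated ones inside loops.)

8

li $t5, 30 → $t5=30
li $t2, 24 → $t2=24
add $t5, $t5, 17 → $t5=30+17=47
and $t5, $t5, $t2 → $t5=47&24=8
xor $t2, $t2, $t5 → $t2=24^8=16
sub $t2, $t5, 20 → $t2=8-20=-12
sw $t2, (32) → M[32]=-12
After step 7: $t5 = 8.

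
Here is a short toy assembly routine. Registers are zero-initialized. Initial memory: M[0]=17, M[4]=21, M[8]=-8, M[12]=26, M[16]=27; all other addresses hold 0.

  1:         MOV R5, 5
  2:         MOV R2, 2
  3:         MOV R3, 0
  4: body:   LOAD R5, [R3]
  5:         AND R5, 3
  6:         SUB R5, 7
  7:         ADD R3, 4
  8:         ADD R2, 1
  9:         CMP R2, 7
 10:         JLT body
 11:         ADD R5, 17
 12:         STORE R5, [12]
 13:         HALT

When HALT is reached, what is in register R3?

after MOV R5, 5: R5=5
after MOV R2, 2: R2=2
after MOV R3, 0: R3=0
after LOAD R5, [R3]: R5=M[0]=17
after AND R5, 3: R5=17&3=1
after SUB R5, 7: R5=1-7=-6
after ADD R3, 4: R3=0+4=4
after ADD R2, 1: R2=2+1=3
CMP R2, 7  (cmp 3,7)
JLT body: taken
after LOAD R5, [R3]: R5=M[4]=21
after AND R5, 3: R5=21&3=1
after SUB R5, 7: R5=1-7=-6
after ADD R3, 4: R3=4+4=8
after ADD R2, 1: R2=3+1=4
CMP R2, 7  (cmp 4,7)
JLT body: taken
after LOAD R5, [R3]: R5=M[8]=-8
after AND R5, 3: R5=(-8)&3=0
after SUB R5, 7: R5=0-7=-7
after ADD R3, 4: R3=8+4=12
after ADD R2, 1: R2=4+1=5
CMP R2, 7  (cmp 5,7)
JLT body: taken
after LOAD R5, [R3]: R5=M[12]=26
after AND R5, 3: R5=26&3=2
after SUB R5, 7: R5=2-7=-5
after ADD R3, 4: R3=12+4=16
after ADD R2, 1: R2=5+1=6
CMP R2, 7  (cmp 6,7)
JLT body: taken
after LOAD R5, [R3]: R5=M[16]=27
after AND R5, 3: R5=27&3=3
after SUB R5, 7: R5=3-7=-4
after ADD R3, 4: R3=16+4=20
after ADD R2, 1: R2=6+1=7
CMP R2, 7  (cmp 7,7)
JLT body: not taken
after ADD R5, 17: R5=(-4)+17=13
STORE R5, [12] → M[12]=13
halt.

20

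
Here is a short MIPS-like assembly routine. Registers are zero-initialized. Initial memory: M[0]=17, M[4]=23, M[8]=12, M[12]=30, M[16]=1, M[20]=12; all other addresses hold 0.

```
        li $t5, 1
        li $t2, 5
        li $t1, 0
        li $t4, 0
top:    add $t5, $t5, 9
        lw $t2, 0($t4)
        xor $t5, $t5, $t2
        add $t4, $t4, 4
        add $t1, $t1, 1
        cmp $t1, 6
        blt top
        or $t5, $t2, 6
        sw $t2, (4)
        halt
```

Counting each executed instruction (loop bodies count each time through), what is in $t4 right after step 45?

$t5=1
$t2=5
$t1=0
$t4=0
$t5=1+9=10
$t2=M[0]=17
$t5=10^17=27
$t4=0+4=4
$t1=0+1=1
cmp $t1, 6  (cmp 1,6)
blt top: taken
$t5=27+9=36
$t2=M[4]=23
$t5=36^23=51
$t4=4+4=8
$t1=1+1=2
cmp $t1, 6  (cmp 2,6)
blt top: taken
$t5=51+9=60
$t2=M[8]=12
$t5=60^12=48
$t4=8+4=12
$t1=2+1=3
cmp $t1, 6  (cmp 3,6)
blt top: taken
$t5=48+9=57
$t2=M[12]=30
$t5=57^30=39
$t4=12+4=16
$t1=3+1=4
cmp $t1, 6  (cmp 4,6)
blt top: taken
$t5=39+9=48
$t2=M[16]=1
$t5=48^1=49
$t4=16+4=20
$t1=4+1=5
cmp $t1, 6  (cmp 5,6)
blt top: taken
$t5=49+9=58
$t2=M[20]=12
$t5=58^12=54
$t4=20+4=24
$t1=5+1=6
cmp $t1, 6  (cmp 6,6)
After step 45: $t4 = 24.

24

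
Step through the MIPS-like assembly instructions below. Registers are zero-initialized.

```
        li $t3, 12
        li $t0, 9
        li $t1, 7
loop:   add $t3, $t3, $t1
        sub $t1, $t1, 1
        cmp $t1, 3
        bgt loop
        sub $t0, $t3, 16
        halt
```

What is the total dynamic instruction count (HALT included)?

$t3=12
$t0=9
$t1=7
$t3=12+7=19
$t1=7-1=6
cmp $t1, 3  (cmp 6,3)
bgt loop: taken
$t3=19+6=25
$t1=6-1=5
cmp $t1, 3  (cmp 5,3)
bgt loop: taken
$t3=25+5=30
$t1=5-1=4
cmp $t1, 3  (cmp 4,3)
bgt loop: taken
$t3=30+4=34
$t1=4-1=3
cmp $t1, 3  (cmp 3,3)
bgt loop: not taken
$t0=34-16=18
halt.
Total executed instructions: 21.

21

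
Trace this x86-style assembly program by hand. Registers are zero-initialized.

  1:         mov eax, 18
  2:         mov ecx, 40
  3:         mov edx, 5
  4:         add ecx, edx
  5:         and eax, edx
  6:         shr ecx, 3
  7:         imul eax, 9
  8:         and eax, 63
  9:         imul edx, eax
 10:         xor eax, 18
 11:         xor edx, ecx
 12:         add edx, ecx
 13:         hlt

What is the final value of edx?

mov eax, 18 → eax=18
mov ecx, 40 → ecx=40
mov edx, 5 → edx=5
add ecx, edx → ecx=40+5=45
and eax, edx → eax=18&5=0
shr ecx, 3 → ecx=45>>3=5
imul eax, 9 → eax=0*9=0
and eax, 63 → eax=0&63=0
imul edx, eax → edx=5*0=0
xor eax, 18 → eax=0^18=18
xor edx, ecx → edx=0^5=5
add edx, ecx → edx=5+5=10
halt.

10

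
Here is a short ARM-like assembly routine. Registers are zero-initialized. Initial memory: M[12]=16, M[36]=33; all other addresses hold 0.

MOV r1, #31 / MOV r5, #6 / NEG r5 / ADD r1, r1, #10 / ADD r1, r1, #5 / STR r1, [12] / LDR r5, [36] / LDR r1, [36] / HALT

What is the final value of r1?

r1=31
r5=6
r5=-(6)=-6
r1=31+10=41
r1=41+5=46
STR r1, [12] → M[12]=46
r5=M[36]=33
r1=M[36]=33
halt.

33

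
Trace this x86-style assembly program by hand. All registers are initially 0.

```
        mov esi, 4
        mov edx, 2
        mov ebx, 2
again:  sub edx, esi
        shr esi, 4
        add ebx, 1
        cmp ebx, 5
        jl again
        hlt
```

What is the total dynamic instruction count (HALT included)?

esi=4
edx=2
ebx=2
edx=2-4=-2
esi=4>>4=0
ebx=2+1=3
cmp ebx, 5  (cmp 3,5)
jl again: taken
edx=(-2)-0=-2
esi=0>>4=0
ebx=3+1=4
cmp ebx, 5  (cmp 4,5)
jl again: taken
edx=(-2)-0=-2
esi=0>>4=0
ebx=4+1=5
cmp ebx, 5  (cmp 5,5)
jl again: not taken
halt.
Total executed instructions: 19.

19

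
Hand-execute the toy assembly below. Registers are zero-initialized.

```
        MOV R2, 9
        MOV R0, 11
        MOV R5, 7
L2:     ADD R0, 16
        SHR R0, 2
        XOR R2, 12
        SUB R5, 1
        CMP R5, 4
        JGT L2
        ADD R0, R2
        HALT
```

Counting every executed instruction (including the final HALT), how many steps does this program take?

MOV R2, 9 → R2=9
MOV R0, 11 → R0=11
MOV R5, 7 → R5=7
ADD R0, 16 → R0=11+16=27
SHR R0, 2 → R0=27>>2=6
XOR R2, 12 → R2=9^12=5
SUB R5, 1 → R5=7-1=6
CMP R5, 4  (cmp 6,4)
JGT L2: taken
ADD R0, 16 → R0=6+16=22
SHR R0, 2 → R0=22>>2=5
XOR R2, 12 → R2=5^12=9
SUB R5, 1 → R5=6-1=5
CMP R5, 4  (cmp 5,4)
JGT L2: taken
ADD R0, 16 → R0=5+16=21
SHR R0, 2 → R0=21>>2=5
XOR R2, 12 → R2=9^12=5
SUB R5, 1 → R5=5-1=4
CMP R5, 4  (cmp 4,4)
JGT L2: not taken
ADD R0, R2 → R0=5+5=10
halt.
Total executed instructions: 23.

23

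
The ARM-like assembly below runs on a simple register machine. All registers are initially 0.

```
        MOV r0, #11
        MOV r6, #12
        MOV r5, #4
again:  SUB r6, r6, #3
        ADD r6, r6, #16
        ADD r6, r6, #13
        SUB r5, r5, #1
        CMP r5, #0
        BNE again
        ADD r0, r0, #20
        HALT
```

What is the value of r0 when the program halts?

31

MOV r0, #11 → r0=11
MOV r6, #12 → r6=12
MOV r5, #4 → r5=4
SUB r6, r6, #3 → r6=12-3=9
ADD r6, r6, #16 → r6=9+16=25
ADD r6, r6, #13 → r6=25+13=38
SUB r5, r5, #1 → r5=4-1=3
CMP r5, #0  (cmp 3,0)
BNE again: taken
SUB r6, r6, #3 → r6=38-3=35
ADD r6, r6, #16 → r6=35+16=51
ADD r6, r6, #13 → r6=51+13=64
SUB r5, r5, #1 → r5=3-1=2
CMP r5, #0  (cmp 2,0)
BNE again: taken
SUB r6, r6, #3 → r6=64-3=61
ADD r6, r6, #16 → r6=61+16=77
ADD r6, r6, #13 → r6=77+13=90
SUB r5, r5, #1 → r5=2-1=1
CMP r5, #0  (cmp 1,0)
BNE again: taken
SUB r6, r6, #3 → r6=90-3=87
ADD r6, r6, #16 → r6=87+16=103
ADD r6, r6, #13 → r6=103+13=116
SUB r5, r5, #1 → r5=1-1=0
CMP r5, #0  (cmp 0,0)
BNE again: not taken
ADD r0, r0, #20 → r0=11+20=31
halt.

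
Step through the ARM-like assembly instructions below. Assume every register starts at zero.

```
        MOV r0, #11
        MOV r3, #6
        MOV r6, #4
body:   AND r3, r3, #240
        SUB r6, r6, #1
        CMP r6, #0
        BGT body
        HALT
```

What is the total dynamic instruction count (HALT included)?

r0=11
r3=6
r6=4
r3=6&240=0
r6=4-1=3
CMP r6, #0  (cmp 3,0)
BGT body: taken
r3=0&240=0
r6=3-1=2
CMP r6, #0  (cmp 2,0)
BGT body: taken
r3=0&240=0
r6=2-1=1
CMP r6, #0  (cmp 1,0)
BGT body: taken
r3=0&240=0
r6=1-1=0
CMP r6, #0  (cmp 0,0)
BGT body: not taken
halt.
Total executed instructions: 20.

20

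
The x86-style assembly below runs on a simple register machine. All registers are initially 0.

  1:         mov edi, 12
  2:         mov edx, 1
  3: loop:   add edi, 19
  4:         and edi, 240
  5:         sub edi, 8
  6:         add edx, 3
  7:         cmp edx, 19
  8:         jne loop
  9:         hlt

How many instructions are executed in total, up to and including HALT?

edi=12
edx=1
edi=12+19=31
edi=31&240=16
edi=16-8=8
edx=1+3=4
cmp edx, 19  (cmp 4,19)
jne loop: taken
edi=8+19=27
edi=27&240=16
edi=16-8=8
edx=4+3=7
cmp edx, 19  (cmp 7,19)
jne loop: taken
edi=8+19=27
edi=27&240=16
edi=16-8=8
edx=7+3=10
cmp edx, 19  (cmp 10,19)
jne loop: taken
edi=8+19=27
edi=27&240=16
edi=16-8=8
edx=10+3=13
cmp edx, 19  (cmp 13,19)
jne loop: taken
edi=8+19=27
edi=27&240=16
edi=16-8=8
edx=13+3=16
cmp edx, 19  (cmp 16,19)
jne loop: taken
edi=8+19=27
edi=27&240=16
edi=16-8=8
edx=16+3=19
cmp edx, 19  (cmp 19,19)
jne loop: not taken
halt.
Total executed instructions: 39.

39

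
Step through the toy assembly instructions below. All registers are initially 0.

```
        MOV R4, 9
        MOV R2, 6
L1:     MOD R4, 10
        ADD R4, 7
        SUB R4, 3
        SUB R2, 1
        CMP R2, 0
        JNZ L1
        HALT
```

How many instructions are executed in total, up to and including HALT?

R4=9
R2=6
R4=9%10=9
R4=9+7=16
R4=16-3=13
R2=6-1=5
CMP R2, 0  (cmp 5,0)
JNZ L1: taken
R4=13%10=3
R4=3+7=10
R4=10-3=7
R2=5-1=4
CMP R2, 0  (cmp 4,0)
JNZ L1: taken
R4=7%10=7
R4=7+7=14
R4=14-3=11
R2=4-1=3
CMP R2, 0  (cmp 3,0)
JNZ L1: taken
R4=11%10=1
R4=1+7=8
R4=8-3=5
R2=3-1=2
CMP R2, 0  (cmp 2,0)
JNZ L1: taken
R4=5%10=5
R4=5+7=12
R4=12-3=9
R2=2-1=1
CMP R2, 0  (cmp 1,0)
JNZ L1: taken
R4=9%10=9
R4=9+7=16
R4=16-3=13
R2=1-1=0
CMP R2, 0  (cmp 0,0)
JNZ L1: not taken
halt.
Total executed instructions: 39.

39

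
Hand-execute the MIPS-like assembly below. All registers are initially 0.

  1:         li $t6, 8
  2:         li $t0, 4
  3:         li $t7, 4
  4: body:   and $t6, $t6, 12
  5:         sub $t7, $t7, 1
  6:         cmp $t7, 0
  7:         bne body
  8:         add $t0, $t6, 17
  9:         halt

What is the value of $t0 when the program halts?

25

$t6=8
$t0=4
$t7=4
$t6=8&12=8
$t7=4-1=3
cmp $t7, 0  (cmp 3,0)
bne body: taken
$t6=8&12=8
$t7=3-1=2
cmp $t7, 0  (cmp 2,0)
bne body: taken
$t6=8&12=8
$t7=2-1=1
cmp $t7, 0  (cmp 1,0)
bne body: taken
$t6=8&12=8
$t7=1-1=0
cmp $t7, 0  (cmp 0,0)
bne body: not taken
$t0=8+17=25
halt.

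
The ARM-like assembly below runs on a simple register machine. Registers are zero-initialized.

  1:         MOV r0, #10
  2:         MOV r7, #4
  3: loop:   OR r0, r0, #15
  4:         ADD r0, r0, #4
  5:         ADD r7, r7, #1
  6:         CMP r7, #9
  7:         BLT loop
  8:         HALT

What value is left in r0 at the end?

MOV r0, #10 → r0=10
MOV r7, #4 → r7=4
OR r0, r0, #15 → r0=10|15=15
ADD r0, r0, #4 → r0=15+4=19
ADD r7, r7, #1 → r7=4+1=5
CMP r7, #9  (cmp 5,9)
BLT loop: taken
OR r0, r0, #15 → r0=19|15=31
ADD r0, r0, #4 → r0=31+4=35
ADD r7, r7, #1 → r7=5+1=6
CMP r7, #9  (cmp 6,9)
BLT loop: taken
OR r0, r0, #15 → r0=35|15=47
ADD r0, r0, #4 → r0=47+4=51
ADD r7, r7, #1 → r7=6+1=7
CMP r7, #9  (cmp 7,9)
BLT loop: taken
OR r0, r0, #15 → r0=51|15=63
ADD r0, r0, #4 → r0=63+4=67
ADD r7, r7, #1 → r7=7+1=8
CMP r7, #9  (cmp 8,9)
BLT loop: taken
OR r0, r0, #15 → r0=67|15=79
ADD r0, r0, #4 → r0=79+4=83
ADD r7, r7, #1 → r7=8+1=9
CMP r7, #9  (cmp 9,9)
BLT loop: not taken
halt.

83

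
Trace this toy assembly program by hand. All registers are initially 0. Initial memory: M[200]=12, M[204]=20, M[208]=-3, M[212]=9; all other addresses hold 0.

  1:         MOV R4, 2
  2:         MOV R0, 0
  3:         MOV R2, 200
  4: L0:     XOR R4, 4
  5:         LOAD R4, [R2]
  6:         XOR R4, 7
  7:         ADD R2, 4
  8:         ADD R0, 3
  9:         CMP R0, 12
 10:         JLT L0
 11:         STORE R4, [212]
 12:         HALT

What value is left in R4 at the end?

after MOV R4, 2: R4=2
after MOV R0, 0: R0=0
after MOV R2, 200: R2=200
after XOR R4, 4: R4=2^4=6
after LOAD R4, [R2]: R4=M[200]=12
after XOR R4, 7: R4=12^7=11
after ADD R2, 4: R2=200+4=204
after ADD R0, 3: R0=0+3=3
CMP R0, 12  (cmp 3,12)
JLT L0: taken
after XOR R4, 4: R4=11^4=15
after LOAD R4, [R2]: R4=M[204]=20
after XOR R4, 7: R4=20^7=19
after ADD R2, 4: R2=204+4=208
after ADD R0, 3: R0=3+3=6
CMP R0, 12  (cmp 6,12)
JLT L0: taken
after XOR R4, 4: R4=19^4=23
after LOAD R4, [R2]: R4=M[208]=-3
after XOR R4, 7: R4=(-3)^7=-6
after ADD R2, 4: R2=208+4=212
after ADD R0, 3: R0=6+3=9
CMP R0, 12  (cmp 9,12)
JLT L0: taken
after XOR R4, 4: R4=(-6)^4=-2
after LOAD R4, [R2]: R4=M[212]=9
after XOR R4, 7: R4=9^7=14
after ADD R2, 4: R2=212+4=216
after ADD R0, 3: R0=9+3=12
CMP R0, 12  (cmp 12,12)
JLT L0: not taken
STORE R4, [212] → M[212]=14
halt.

14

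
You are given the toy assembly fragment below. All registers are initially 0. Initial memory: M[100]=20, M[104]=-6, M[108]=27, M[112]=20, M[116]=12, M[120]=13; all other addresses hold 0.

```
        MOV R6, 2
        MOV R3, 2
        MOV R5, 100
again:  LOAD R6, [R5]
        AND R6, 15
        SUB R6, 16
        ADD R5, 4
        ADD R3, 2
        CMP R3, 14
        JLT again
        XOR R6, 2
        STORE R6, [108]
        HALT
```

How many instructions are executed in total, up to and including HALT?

48

R6=2
R3=2
R5=100
R6=M[100]=20
R6=20&15=4
R6=4-16=-12
R5=100+4=104
R3=2+2=4
CMP R3, 14  (cmp 4,14)
JLT again: taken
R6=M[104]=-6
R6=(-6)&15=10
R6=10-16=-6
R5=104+4=108
R3=4+2=6
CMP R3, 14  (cmp 6,14)
JLT again: taken
R6=M[108]=27
R6=27&15=11
R6=11-16=-5
R5=108+4=112
R3=6+2=8
CMP R3, 14  (cmp 8,14)
JLT again: taken
R6=M[112]=20
R6=20&15=4
R6=4-16=-12
R5=112+4=116
R3=8+2=10
CMP R3, 14  (cmp 10,14)
JLT again: taken
R6=M[116]=12
R6=12&15=12
R6=12-16=-4
R5=116+4=120
R3=10+2=12
CMP R3, 14  (cmp 12,14)
JLT again: taken
R6=M[120]=13
R6=13&15=13
R6=13-16=-3
R5=120+4=124
R3=12+2=14
CMP R3, 14  (cmp 14,14)
JLT again: not taken
R6=(-3)^2=-1
STORE R6, [108] → M[108]=-1
halt.
Total executed instructions: 48.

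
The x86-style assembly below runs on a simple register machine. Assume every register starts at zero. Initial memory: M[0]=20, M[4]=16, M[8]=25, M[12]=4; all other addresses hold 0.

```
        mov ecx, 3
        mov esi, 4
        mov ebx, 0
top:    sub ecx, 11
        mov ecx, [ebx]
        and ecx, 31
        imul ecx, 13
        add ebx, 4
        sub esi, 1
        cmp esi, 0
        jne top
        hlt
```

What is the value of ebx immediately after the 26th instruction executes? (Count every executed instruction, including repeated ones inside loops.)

12

ecx=3
esi=4
ebx=0
ecx=3-11=-8
ecx=M[0]=20
ecx=20&31=20
ecx=20*13=260
ebx=0+4=4
esi=4-1=3
cmp esi, 0  (cmp 3,0)
jne top: taken
ecx=260-11=249
ecx=M[4]=16
ecx=16&31=16
ecx=16*13=208
ebx=4+4=8
esi=3-1=2
cmp esi, 0  (cmp 2,0)
jne top: taken
ecx=208-11=197
ecx=M[8]=25
ecx=25&31=25
ecx=25*13=325
ebx=8+4=12
esi=2-1=1
cmp esi, 0  (cmp 1,0)
After step 26: ebx = 12.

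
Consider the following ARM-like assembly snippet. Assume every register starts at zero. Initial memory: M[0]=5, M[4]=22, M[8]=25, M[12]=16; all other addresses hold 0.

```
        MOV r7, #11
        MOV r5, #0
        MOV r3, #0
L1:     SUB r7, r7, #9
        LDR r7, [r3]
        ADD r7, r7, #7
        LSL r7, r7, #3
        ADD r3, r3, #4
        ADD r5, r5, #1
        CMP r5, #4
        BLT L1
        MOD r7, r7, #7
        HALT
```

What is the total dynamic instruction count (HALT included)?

after MOV r7, #11: r7=11
after MOV r5, #0: r5=0
after MOV r3, #0: r3=0
after SUB r7, r7, #9: r7=11-9=2
after LDR r7, [r3]: r7=M[0]=5
after ADD r7, r7, #7: r7=5+7=12
after LSL r7, r7, #3: r7=12<<3=96
after ADD r3, r3, #4: r3=0+4=4
after ADD r5, r5, #1: r5=0+1=1
CMP r5, #4  (cmp 1,4)
BLT L1: taken
after SUB r7, r7, #9: r7=96-9=87
after LDR r7, [r3]: r7=M[4]=22
after ADD r7, r7, #7: r7=22+7=29
after LSL r7, r7, #3: r7=29<<3=232
after ADD r3, r3, #4: r3=4+4=8
after ADD r5, r5, #1: r5=1+1=2
CMP r5, #4  (cmp 2,4)
BLT L1: taken
after SUB r7, r7, #9: r7=232-9=223
after LDR r7, [r3]: r7=M[8]=25
after ADD r7, r7, #7: r7=25+7=32
after LSL r7, r7, #3: r7=32<<3=256
after ADD r3, r3, #4: r3=8+4=12
after ADD r5, r5, #1: r5=2+1=3
CMP r5, #4  (cmp 3,4)
BLT L1: taken
after SUB r7, r7, #9: r7=256-9=247
after LDR r7, [r3]: r7=M[12]=16
after ADD r7, r7, #7: r7=16+7=23
after LSL r7, r7, #3: r7=23<<3=184
after ADD r3, r3, #4: r3=12+4=16
after ADD r5, r5, #1: r5=3+1=4
CMP r5, #4  (cmp 4,4)
BLT L1: not taken
after MOD r7, r7, #7: r7=184%7=2
halt.
Total executed instructions: 37.

37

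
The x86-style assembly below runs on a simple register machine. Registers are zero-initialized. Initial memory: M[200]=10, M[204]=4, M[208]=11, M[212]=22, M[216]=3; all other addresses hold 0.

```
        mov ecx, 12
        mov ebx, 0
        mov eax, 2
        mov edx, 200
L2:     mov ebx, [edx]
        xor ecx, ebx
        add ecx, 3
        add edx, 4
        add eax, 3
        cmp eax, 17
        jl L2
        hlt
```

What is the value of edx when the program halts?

after mov ecx, 12: ecx=12
after mov ebx, 0: ebx=0
after mov eax, 2: eax=2
after mov edx, 200: edx=200
after mov ebx, [edx]: ebx=M[200]=10
after xor ecx, ebx: ecx=12^10=6
after add ecx, 3: ecx=6+3=9
after add edx, 4: edx=200+4=204
after add eax, 3: eax=2+3=5
cmp eax, 17  (cmp 5,17)
jl L2: taken
after mov ebx, [edx]: ebx=M[204]=4
after xor ecx, ebx: ecx=9^4=13
after add ecx, 3: ecx=13+3=16
after add edx, 4: edx=204+4=208
after add eax, 3: eax=5+3=8
cmp eax, 17  (cmp 8,17)
jl L2: taken
after mov ebx, [edx]: ebx=M[208]=11
after xor ecx, ebx: ecx=16^11=27
after add ecx, 3: ecx=27+3=30
after add edx, 4: edx=208+4=212
after add eax, 3: eax=8+3=11
cmp eax, 17  (cmp 11,17)
jl L2: taken
after mov ebx, [edx]: ebx=M[212]=22
after xor ecx, ebx: ecx=30^22=8
after add ecx, 3: ecx=8+3=11
after add edx, 4: edx=212+4=216
after add eax, 3: eax=11+3=14
cmp eax, 17  (cmp 14,17)
jl L2: taken
after mov ebx, [edx]: ebx=M[216]=3
after xor ecx, ebx: ecx=11^3=8
after add ecx, 3: ecx=8+3=11
after add edx, 4: edx=216+4=220
after add eax, 3: eax=14+3=17
cmp eax, 17  (cmp 17,17)
jl L2: not taken
halt.

220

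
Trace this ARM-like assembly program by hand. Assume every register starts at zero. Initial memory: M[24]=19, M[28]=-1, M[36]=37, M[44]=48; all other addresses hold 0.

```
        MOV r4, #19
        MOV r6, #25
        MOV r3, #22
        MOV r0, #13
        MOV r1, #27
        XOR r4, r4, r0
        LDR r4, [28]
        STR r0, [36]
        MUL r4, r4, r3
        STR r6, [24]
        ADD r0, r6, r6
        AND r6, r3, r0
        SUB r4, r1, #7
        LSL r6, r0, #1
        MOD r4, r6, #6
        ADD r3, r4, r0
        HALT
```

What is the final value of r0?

MOV r4, #19 → r4=19
MOV r6, #25 → r6=25
MOV r3, #22 → r3=22
MOV r0, #13 → r0=13
MOV r1, #27 → r1=27
XOR r4, r4, r0 → r4=19^13=30
LDR r4, [28] → r4=M[28]=-1
STR r0, [36] → M[36]=13
MUL r4, r4, r3 → r4=(-1)*22=-22
STR r6, [24] → M[24]=25
ADD r0, r6, r6 → r0=25+25=50
AND r6, r3, r0 → r6=22&50=18
SUB r4, r1, #7 → r4=27-7=20
LSL r6, r0, #1 → r6=50<<1=100
MOD r4, r6, #6 → r4=100%6=4
ADD r3, r4, r0 → r3=4+50=54
halt.

50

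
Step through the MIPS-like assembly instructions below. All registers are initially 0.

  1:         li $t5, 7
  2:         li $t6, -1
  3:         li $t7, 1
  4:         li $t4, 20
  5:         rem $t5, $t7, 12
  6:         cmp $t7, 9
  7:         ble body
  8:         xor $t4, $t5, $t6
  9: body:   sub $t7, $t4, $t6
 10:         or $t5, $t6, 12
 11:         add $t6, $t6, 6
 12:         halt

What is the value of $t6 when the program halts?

5

li $t5, 7 → $t5=7
li $t6, -1 → $t6=-1
li $t7, 1 → $t7=1
li $t4, 20 → $t4=20
rem $t5, $t7, 12 → $t5=1%12=1
cmp $t7, 9  (cmp 1,9)
ble body: taken
sub $t7, $t4, $t6 → $t7=20-(-1)=21
or $t5, $t6, 12 → $t5=(-1)|12=-1
add $t6, $t6, 6 → $t6=(-1)+6=5
halt.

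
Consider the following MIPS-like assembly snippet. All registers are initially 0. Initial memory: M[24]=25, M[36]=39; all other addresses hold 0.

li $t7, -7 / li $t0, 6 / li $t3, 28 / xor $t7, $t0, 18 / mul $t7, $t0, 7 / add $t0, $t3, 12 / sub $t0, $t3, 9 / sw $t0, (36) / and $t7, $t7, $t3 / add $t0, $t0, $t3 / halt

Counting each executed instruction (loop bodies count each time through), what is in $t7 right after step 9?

$t7=-7
$t0=6
$t3=28
$t7=6^18=20
$t7=6*7=42
$t0=28+12=40
$t0=28-9=19
sw $t0, (36) → M[36]=19
$t7=42&28=8
After step 9: $t7 = 8.

8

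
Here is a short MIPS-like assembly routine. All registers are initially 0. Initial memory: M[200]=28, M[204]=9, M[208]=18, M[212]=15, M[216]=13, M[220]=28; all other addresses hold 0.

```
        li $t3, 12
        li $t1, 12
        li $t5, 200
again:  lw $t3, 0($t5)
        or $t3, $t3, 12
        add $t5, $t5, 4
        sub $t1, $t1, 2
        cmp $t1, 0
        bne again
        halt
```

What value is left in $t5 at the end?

$t3=12
$t1=12
$t5=200
$t3=M[200]=28
$t3=28|12=28
$t5=200+4=204
$t1=12-2=10
cmp $t1, 0  (cmp 10,0)
bne again: taken
$t3=M[204]=9
$t3=9|12=13
$t5=204+4=208
$t1=10-2=8
cmp $t1, 0  (cmp 8,0)
bne again: taken
$t3=M[208]=18
$t3=18|12=30
$t5=208+4=212
$t1=8-2=6
cmp $t1, 0  (cmp 6,0)
bne again: taken
$t3=M[212]=15
$t3=15|12=15
$t5=212+4=216
$t1=6-2=4
cmp $t1, 0  (cmp 4,0)
bne again: taken
$t3=M[216]=13
$t3=13|12=13
$t5=216+4=220
$t1=4-2=2
cmp $t1, 0  (cmp 2,0)
bne again: taken
$t3=M[220]=28
$t3=28|12=28
$t5=220+4=224
$t1=2-2=0
cmp $t1, 0  (cmp 0,0)
bne again: not taken
halt.

224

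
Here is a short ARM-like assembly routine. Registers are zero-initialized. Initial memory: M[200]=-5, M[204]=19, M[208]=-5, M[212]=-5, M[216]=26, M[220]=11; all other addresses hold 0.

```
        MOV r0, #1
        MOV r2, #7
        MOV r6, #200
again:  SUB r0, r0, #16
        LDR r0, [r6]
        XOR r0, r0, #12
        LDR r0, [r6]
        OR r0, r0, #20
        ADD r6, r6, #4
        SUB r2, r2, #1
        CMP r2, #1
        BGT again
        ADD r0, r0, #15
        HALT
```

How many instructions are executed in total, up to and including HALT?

MOV r0, #1 → r0=1
MOV r2, #7 → r2=7
MOV r6, #200 → r6=200
SUB r0, r0, #16 → r0=1-16=-15
LDR r0, [r6] → r0=M[200]=-5
XOR r0, r0, #12 → r0=(-5)^12=-9
LDR r0, [r6] → r0=M[200]=-5
OR r0, r0, #20 → r0=(-5)|20=-1
ADD r6, r6, #4 → r6=200+4=204
SUB r2, r2, #1 → r2=7-1=6
CMP r2, #1  (cmp 6,1)
BGT again: taken
SUB r0, r0, #16 → r0=(-1)-16=-17
LDR r0, [r6] → r0=M[204]=19
XOR r0, r0, #12 → r0=19^12=31
LDR r0, [r6] → r0=M[204]=19
OR r0, r0, #20 → r0=19|20=23
ADD r6, r6, #4 → r6=204+4=208
SUB r2, r2, #1 → r2=6-1=5
CMP r2, #1  (cmp 5,1)
BGT again: taken
SUB r0, r0, #16 → r0=23-16=7
LDR r0, [r6] → r0=M[208]=-5
XOR r0, r0, #12 → r0=(-5)^12=-9
LDR r0, [r6] → r0=M[208]=-5
OR r0, r0, #20 → r0=(-5)|20=-1
ADD r6, r6, #4 → r6=208+4=212
SUB r2, r2, #1 → r2=5-1=4
CMP r2, #1  (cmp 4,1)
BGT again: taken
SUB r0, r0, #16 → r0=(-1)-16=-17
LDR r0, [r6] → r0=M[212]=-5
XOR r0, r0, #12 → r0=(-5)^12=-9
LDR r0, [r6] → r0=M[212]=-5
OR r0, r0, #20 → r0=(-5)|20=-1
ADD r6, r6, #4 → r6=212+4=216
SUB r2, r2, #1 → r2=4-1=3
CMP r2, #1  (cmp 3,1)
BGT again: taken
SUB r0, r0, #16 → r0=(-1)-16=-17
LDR r0, [r6] → r0=M[216]=26
XOR r0, r0, #12 → r0=26^12=22
LDR r0, [r6] → r0=M[216]=26
OR r0, r0, #20 → r0=26|20=30
ADD r6, r6, #4 → r6=216+4=220
SUB r2, r2, #1 → r2=3-1=2
CMP r2, #1  (cmp 2,1)
BGT again: taken
SUB r0, r0, #16 → r0=30-16=14
LDR r0, [r6] → r0=M[220]=11
XOR r0, r0, #12 → r0=11^12=7
LDR r0, [r6] → r0=M[220]=11
OR r0, r0, #20 → r0=11|20=31
ADD r6, r6, #4 → r6=220+4=224
SUB r2, r2, #1 → r2=2-1=1
CMP r2, #1  (cmp 1,1)
BGT again: not taken
ADD r0, r0, #15 → r0=31+15=46
halt.
Total executed instructions: 59.

59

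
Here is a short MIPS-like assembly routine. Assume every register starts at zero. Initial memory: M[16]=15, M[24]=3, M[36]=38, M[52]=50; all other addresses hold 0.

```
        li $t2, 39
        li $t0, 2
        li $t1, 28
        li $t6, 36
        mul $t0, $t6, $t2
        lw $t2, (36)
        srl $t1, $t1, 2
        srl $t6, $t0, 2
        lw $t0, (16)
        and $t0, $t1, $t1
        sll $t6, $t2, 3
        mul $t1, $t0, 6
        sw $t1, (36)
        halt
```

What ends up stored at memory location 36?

$t2=39
$t0=2
$t1=28
$t6=36
$t0=36*39=1404
$t2=M[36]=38
$t1=28>>2=7
$t6=1404>>2=351
$t0=M[16]=15
$t0=7&7=7
$t6=38<<3=304
$t1=7*6=42
sw $t1, (36) → M[36]=42
halt.

42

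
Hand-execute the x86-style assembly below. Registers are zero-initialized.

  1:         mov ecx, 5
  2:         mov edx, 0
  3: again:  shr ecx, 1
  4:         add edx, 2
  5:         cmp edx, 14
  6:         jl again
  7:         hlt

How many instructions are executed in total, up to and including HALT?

31

after mov ecx, 5: ecx=5
after mov edx, 0: edx=0
after shr ecx, 1: ecx=5>>1=2
after add edx, 2: edx=0+2=2
cmp edx, 14  (cmp 2,14)
jl again: taken
after shr ecx, 1: ecx=2>>1=1
after add edx, 2: edx=2+2=4
cmp edx, 14  (cmp 4,14)
jl again: taken
after shr ecx, 1: ecx=1>>1=0
after add edx, 2: edx=4+2=6
cmp edx, 14  (cmp 6,14)
jl again: taken
after shr ecx, 1: ecx=0>>1=0
after add edx, 2: edx=6+2=8
cmp edx, 14  (cmp 8,14)
jl again: taken
after shr ecx, 1: ecx=0>>1=0
after add edx, 2: edx=8+2=10
cmp edx, 14  (cmp 10,14)
jl again: taken
after shr ecx, 1: ecx=0>>1=0
after add edx, 2: edx=10+2=12
cmp edx, 14  (cmp 12,14)
jl again: taken
after shr ecx, 1: ecx=0>>1=0
after add edx, 2: edx=12+2=14
cmp edx, 14  (cmp 14,14)
jl again: not taken
halt.
Total executed instructions: 31.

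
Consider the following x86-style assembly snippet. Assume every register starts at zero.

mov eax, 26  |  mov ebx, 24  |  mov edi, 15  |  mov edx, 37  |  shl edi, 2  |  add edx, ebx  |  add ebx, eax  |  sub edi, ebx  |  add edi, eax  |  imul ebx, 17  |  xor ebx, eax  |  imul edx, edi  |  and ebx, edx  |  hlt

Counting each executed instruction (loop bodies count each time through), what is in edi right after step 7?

60

mov eax, 26 → eax=26
mov ebx, 24 → ebx=24
mov edi, 15 → edi=15
mov edx, 37 → edx=37
shl edi, 2 → edi=15<<2=60
add edx, ebx → edx=37+24=61
add ebx, eax → ebx=24+26=50
After step 7: edi = 60.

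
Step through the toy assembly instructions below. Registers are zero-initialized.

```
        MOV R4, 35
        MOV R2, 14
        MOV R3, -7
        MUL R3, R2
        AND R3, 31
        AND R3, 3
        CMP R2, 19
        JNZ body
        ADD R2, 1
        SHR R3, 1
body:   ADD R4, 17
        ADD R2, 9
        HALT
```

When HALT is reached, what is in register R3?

2

R4=35
R2=14
R3=-7
R3=(-7)*14=-98
R3=(-98)&31=30
R3=30&3=2
CMP R2, 19  (cmp 14,19)
JNZ body: taken
R4=35+17=52
R2=14+9=23
halt.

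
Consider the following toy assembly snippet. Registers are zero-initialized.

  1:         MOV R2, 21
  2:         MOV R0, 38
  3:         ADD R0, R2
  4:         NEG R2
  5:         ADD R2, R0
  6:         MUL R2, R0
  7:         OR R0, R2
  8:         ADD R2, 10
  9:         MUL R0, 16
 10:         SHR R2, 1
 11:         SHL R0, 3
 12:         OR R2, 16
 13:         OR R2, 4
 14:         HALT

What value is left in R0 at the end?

R2=21
R0=38
R0=38+21=59
R2=-(21)=-21
R2=(-21)+59=38
R2=38*59=2242
R0=59|2242=2299
R2=2242+10=2252
R0=2299*16=36784
R2=2252>>1=1126
R0=36784<<3=294272
R2=1126|16=1142
R2=1142|4=1142
halt.

294272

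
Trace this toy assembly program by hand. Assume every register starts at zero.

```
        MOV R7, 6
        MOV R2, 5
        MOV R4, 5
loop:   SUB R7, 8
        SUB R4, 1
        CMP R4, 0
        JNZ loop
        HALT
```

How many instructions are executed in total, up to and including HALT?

MOV R7, 6 → R7=6
MOV R2, 5 → R2=5
MOV R4, 5 → R4=5
SUB R7, 8 → R7=6-8=-2
SUB R4, 1 → R4=5-1=4
CMP R4, 0  (cmp 4,0)
JNZ loop: taken
SUB R7, 8 → R7=(-2)-8=-10
SUB R4, 1 → R4=4-1=3
CMP R4, 0  (cmp 3,0)
JNZ loop: taken
SUB R7, 8 → R7=(-10)-8=-18
SUB R4, 1 → R4=3-1=2
CMP R4, 0  (cmp 2,0)
JNZ loop: taken
SUB R7, 8 → R7=(-18)-8=-26
SUB R4, 1 → R4=2-1=1
CMP R4, 0  (cmp 1,0)
JNZ loop: taken
SUB R7, 8 → R7=(-26)-8=-34
SUB R4, 1 → R4=1-1=0
CMP R4, 0  (cmp 0,0)
JNZ loop: not taken
halt.
Total executed instructions: 24.

24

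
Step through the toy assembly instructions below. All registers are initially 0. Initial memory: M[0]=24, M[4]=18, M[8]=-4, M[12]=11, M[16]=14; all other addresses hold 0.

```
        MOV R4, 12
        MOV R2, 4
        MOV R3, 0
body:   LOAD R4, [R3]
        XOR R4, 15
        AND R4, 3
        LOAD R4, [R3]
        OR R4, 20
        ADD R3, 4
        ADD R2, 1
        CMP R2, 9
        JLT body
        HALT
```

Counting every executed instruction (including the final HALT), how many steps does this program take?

49

R4=12
R2=4
R3=0
R4=M[0]=24
R4=24^15=23
R4=23&3=3
R4=M[0]=24
R4=24|20=28
R3=0+4=4
R2=4+1=5
CMP R2, 9  (cmp 5,9)
JLT body: taken
R4=M[4]=18
R4=18^15=29
R4=29&3=1
R4=M[4]=18
R4=18|20=22
R3=4+4=8
R2=5+1=6
CMP R2, 9  (cmp 6,9)
JLT body: taken
R4=M[8]=-4
R4=(-4)^15=-13
R4=(-13)&3=3
R4=M[8]=-4
R4=(-4)|20=-4
R3=8+4=12
R2=6+1=7
CMP R2, 9  (cmp 7,9)
JLT body: taken
R4=M[12]=11
R4=11^15=4
R4=4&3=0
R4=M[12]=11
R4=11|20=31
R3=12+4=16
R2=7+1=8
CMP R2, 9  (cmp 8,9)
JLT body: taken
R4=M[16]=14
R4=14^15=1
R4=1&3=1
R4=M[16]=14
R4=14|20=30
R3=16+4=20
R2=8+1=9
CMP R2, 9  (cmp 9,9)
JLT body: not taken
halt.
Total executed instructions: 49.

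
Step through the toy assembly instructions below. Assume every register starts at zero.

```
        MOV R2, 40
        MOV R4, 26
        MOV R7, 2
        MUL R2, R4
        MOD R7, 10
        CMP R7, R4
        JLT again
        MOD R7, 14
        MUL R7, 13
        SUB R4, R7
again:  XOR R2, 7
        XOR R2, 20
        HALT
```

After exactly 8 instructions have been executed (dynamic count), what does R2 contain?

1047

after MOV R2, 40: R2=40
after MOV R4, 26: R4=26
after MOV R7, 2: R7=2
after MUL R2, R4: R2=40*26=1040
after MOD R7, 10: R7=2%10=2
CMP R7, R4  (cmp 2,26)
JLT again: taken
after XOR R2, 7: R2=1040^7=1047
After step 8: R2 = 1047.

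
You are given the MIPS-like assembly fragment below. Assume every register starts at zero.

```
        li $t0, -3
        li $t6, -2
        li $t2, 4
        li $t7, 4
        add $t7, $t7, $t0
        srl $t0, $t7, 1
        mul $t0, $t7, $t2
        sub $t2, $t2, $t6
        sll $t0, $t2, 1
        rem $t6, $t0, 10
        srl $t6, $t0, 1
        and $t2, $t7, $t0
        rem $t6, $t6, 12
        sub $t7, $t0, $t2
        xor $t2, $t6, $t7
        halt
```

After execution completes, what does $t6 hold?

6

$t0=-3
$t6=-2
$t2=4
$t7=4
$t7=4+(-3)=1
$t0=1>>1=0
$t0=1*4=4
$t2=4-(-2)=6
$t0=6<<1=12
$t6=12%10=2
$t6=12>>1=6
$t2=1&12=0
$t6=6%12=6
$t7=12-0=12
$t2=6^12=10
halt.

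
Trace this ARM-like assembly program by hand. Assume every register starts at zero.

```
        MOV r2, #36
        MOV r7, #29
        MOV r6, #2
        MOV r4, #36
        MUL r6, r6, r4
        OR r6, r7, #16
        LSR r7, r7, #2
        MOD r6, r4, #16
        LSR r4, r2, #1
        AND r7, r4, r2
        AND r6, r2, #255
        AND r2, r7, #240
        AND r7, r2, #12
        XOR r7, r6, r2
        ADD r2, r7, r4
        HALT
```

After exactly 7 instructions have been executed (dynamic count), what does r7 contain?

r2=36
r7=29
r6=2
r4=36
r6=2*36=72
r6=29|16=29
r7=29>>2=7
After step 7: r7 = 7.

7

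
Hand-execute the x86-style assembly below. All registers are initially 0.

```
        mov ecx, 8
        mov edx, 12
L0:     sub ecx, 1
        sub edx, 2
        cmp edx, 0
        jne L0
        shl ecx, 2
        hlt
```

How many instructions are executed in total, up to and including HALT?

28

mov ecx, 8 → ecx=8
mov edx, 12 → edx=12
sub ecx, 1 → ecx=8-1=7
sub edx, 2 → edx=12-2=10
cmp edx, 0  (cmp 10,0)
jne L0: taken
sub ecx, 1 → ecx=7-1=6
sub edx, 2 → edx=10-2=8
cmp edx, 0  (cmp 8,0)
jne L0: taken
sub ecx, 1 → ecx=6-1=5
sub edx, 2 → edx=8-2=6
cmp edx, 0  (cmp 6,0)
jne L0: taken
sub ecx, 1 → ecx=5-1=4
sub edx, 2 → edx=6-2=4
cmp edx, 0  (cmp 4,0)
jne L0: taken
sub ecx, 1 → ecx=4-1=3
sub edx, 2 → edx=4-2=2
cmp edx, 0  (cmp 2,0)
jne L0: taken
sub ecx, 1 → ecx=3-1=2
sub edx, 2 → edx=2-2=0
cmp edx, 0  (cmp 0,0)
jne L0: not taken
shl ecx, 2 → ecx=2<<2=8
halt.
Total executed instructions: 28.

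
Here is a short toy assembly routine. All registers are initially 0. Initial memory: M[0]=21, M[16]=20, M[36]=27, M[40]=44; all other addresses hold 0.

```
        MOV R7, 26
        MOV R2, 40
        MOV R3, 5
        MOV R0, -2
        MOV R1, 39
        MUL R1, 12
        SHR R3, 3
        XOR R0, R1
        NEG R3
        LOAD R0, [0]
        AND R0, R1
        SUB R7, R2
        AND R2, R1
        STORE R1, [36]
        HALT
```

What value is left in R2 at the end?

R7=26
R2=40
R3=5
R0=-2
R1=39
R1=39*12=468
R3=5>>3=0
R0=(-2)^468=-470
R3=-(0)=0
R0=M[0]=21
R0=21&468=20
R7=26-40=-14
R2=40&468=0
STORE R1, [36] → M[36]=468
halt.

0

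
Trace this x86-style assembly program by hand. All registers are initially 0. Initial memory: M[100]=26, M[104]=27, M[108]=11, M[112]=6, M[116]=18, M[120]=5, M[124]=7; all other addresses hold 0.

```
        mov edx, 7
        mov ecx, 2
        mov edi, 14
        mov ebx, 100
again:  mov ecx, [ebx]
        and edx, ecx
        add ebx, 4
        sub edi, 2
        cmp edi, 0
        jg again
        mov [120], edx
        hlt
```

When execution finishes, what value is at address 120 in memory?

0

edx=7
ecx=2
edi=14
ebx=100
ecx=M[100]=26
edx=7&26=2
ebx=100+4=104
edi=14-2=12
cmp edi, 0  (cmp 12,0)
jg again: taken
ecx=M[104]=27
edx=2&27=2
ebx=104+4=108
edi=12-2=10
cmp edi, 0  (cmp 10,0)
jg again: taken
ecx=M[108]=11
edx=2&11=2
ebx=108+4=112
edi=10-2=8
cmp edi, 0  (cmp 8,0)
jg again: taken
ecx=M[112]=6
edx=2&6=2
ebx=112+4=116
edi=8-2=6
cmp edi, 0  (cmp 6,0)
jg again: taken
ecx=M[116]=18
edx=2&18=2
ebx=116+4=120
edi=6-2=4
cmp edi, 0  (cmp 4,0)
jg again: taken
ecx=M[120]=5
edx=2&5=0
ebx=120+4=124
edi=4-2=2
cmp edi, 0  (cmp 2,0)
jg again: taken
ecx=M[124]=7
edx=0&7=0
ebx=124+4=128
edi=2-2=0
cmp edi, 0  (cmp 0,0)
jg again: not taken
mov [120], edx → M[120]=0
halt.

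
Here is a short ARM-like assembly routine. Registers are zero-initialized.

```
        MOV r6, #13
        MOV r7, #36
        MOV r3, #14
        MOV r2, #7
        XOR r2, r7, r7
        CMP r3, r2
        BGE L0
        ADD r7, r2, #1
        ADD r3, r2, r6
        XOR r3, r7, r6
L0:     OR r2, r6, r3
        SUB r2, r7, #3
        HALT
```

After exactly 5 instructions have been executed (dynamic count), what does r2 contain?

MOV r6, #13 → r6=13
MOV r7, #36 → r7=36
MOV r3, #14 → r3=14
MOV r2, #7 → r2=7
XOR r2, r7, r7 → r2=36^36=0
After step 5: r2 = 0.

0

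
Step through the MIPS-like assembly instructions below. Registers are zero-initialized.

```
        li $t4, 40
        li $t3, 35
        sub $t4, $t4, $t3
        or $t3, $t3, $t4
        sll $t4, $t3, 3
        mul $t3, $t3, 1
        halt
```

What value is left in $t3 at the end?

after li $t4, 40: $t4=40
after li $t3, 35: $t3=35
after sub $t4, $t4, $t3: $t4=40-35=5
after or $t3, $t3, $t4: $t3=35|5=39
after sll $t4, $t3, 3: $t4=39<<3=312
after mul $t3, $t3, 1: $t3=39*1=39
halt.

39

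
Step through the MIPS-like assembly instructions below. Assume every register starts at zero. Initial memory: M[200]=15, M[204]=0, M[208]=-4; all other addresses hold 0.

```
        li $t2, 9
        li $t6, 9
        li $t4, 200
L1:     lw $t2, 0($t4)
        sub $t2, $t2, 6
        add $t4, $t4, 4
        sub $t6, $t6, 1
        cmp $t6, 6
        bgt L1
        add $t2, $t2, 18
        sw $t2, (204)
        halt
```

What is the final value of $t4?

after li $t2, 9: $t2=9
after li $t6, 9: $t6=9
after li $t4, 200: $t4=200
after lw $t2, 0($t4): $t2=M[200]=15
after sub $t2, $t2, 6: $t2=15-6=9
after add $t4, $t4, 4: $t4=200+4=204
after sub $t6, $t6, 1: $t6=9-1=8
cmp $t6, 6  (cmp 8,6)
bgt L1: taken
after lw $t2, 0($t4): $t2=M[204]=0
after sub $t2, $t2, 6: $t2=0-6=-6
after add $t4, $t4, 4: $t4=204+4=208
after sub $t6, $t6, 1: $t6=8-1=7
cmp $t6, 6  (cmp 7,6)
bgt L1: taken
after lw $t2, 0($t4): $t2=M[208]=-4
after sub $t2, $t2, 6: $t2=(-4)-6=-10
after add $t4, $t4, 4: $t4=208+4=212
after sub $t6, $t6, 1: $t6=7-1=6
cmp $t6, 6  (cmp 6,6)
bgt L1: not taken
after add $t2, $t2, 18: $t2=(-10)+18=8
sw $t2, (204) → M[204]=8
halt.

212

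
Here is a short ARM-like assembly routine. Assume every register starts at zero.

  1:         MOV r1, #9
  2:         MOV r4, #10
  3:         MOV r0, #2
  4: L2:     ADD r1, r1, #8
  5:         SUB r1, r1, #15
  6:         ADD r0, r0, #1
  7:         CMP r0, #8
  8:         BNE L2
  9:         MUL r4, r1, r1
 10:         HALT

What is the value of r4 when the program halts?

after MOV r1, #9: r1=9
after MOV r4, #10: r4=10
after MOV r0, #2: r0=2
after ADD r1, r1, #8: r1=9+8=17
after SUB r1, r1, #15: r1=17-15=2
after ADD r0, r0, #1: r0=2+1=3
CMP r0, #8  (cmp 3,8)
BNE L2: taken
after ADD r1, r1, #8: r1=2+8=10
after SUB r1, r1, #15: r1=10-15=-5
after ADD r0, r0, #1: r0=3+1=4
CMP r0, #8  (cmp 4,8)
BNE L2: taken
after ADD r1, r1, #8: r1=(-5)+8=3
after SUB r1, r1, #15: r1=3-15=-12
after ADD r0, r0, #1: r0=4+1=5
CMP r0, #8  (cmp 5,8)
BNE L2: taken
after ADD r1, r1, #8: r1=(-12)+8=-4
after SUB r1, r1, #15: r1=(-4)-15=-19
after ADD r0, r0, #1: r0=5+1=6
CMP r0, #8  (cmp 6,8)
BNE L2: taken
after ADD r1, r1, #8: r1=(-19)+8=-11
after SUB r1, r1, #15: r1=(-11)-15=-26
after ADD r0, r0, #1: r0=6+1=7
CMP r0, #8  (cmp 7,8)
BNE L2: taken
after ADD r1, r1, #8: r1=(-26)+8=-18
after SUB r1, r1, #15: r1=(-18)-15=-33
after ADD r0, r0, #1: r0=7+1=8
CMP r0, #8  (cmp 8,8)
BNE L2: not taken
after MUL r4, r1, r1: r4=(-33)*(-33)=1089
halt.

1089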